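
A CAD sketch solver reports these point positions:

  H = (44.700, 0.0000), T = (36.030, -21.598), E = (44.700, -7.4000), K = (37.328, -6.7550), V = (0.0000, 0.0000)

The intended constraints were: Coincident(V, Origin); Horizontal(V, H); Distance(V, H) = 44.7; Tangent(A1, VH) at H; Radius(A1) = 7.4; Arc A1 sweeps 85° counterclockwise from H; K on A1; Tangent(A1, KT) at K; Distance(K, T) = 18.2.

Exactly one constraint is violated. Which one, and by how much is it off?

Distance(K, T) = 18.2 — off by 3.30.

V = (0.00, 0.00) ✓; V.y = 0.00, H.y = 0.00 ✓; |VH| = 44.70 ✓; ∠(EH, HV) = 90.00° ✓; |EH| = 7.400 ✓; bearing(E→K) − bearing(E→H) = 85.00° ✓; |EK| = 7.400 ✓; ∠(EK, KT) = 90.00° ✓; |KT| = 14.90 ✗.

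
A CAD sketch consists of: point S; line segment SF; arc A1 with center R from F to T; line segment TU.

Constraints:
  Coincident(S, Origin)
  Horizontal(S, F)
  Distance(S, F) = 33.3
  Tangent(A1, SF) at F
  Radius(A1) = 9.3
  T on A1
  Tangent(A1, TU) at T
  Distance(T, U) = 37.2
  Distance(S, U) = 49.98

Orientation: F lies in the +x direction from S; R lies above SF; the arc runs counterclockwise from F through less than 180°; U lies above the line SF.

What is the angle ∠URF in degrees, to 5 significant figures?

160.77°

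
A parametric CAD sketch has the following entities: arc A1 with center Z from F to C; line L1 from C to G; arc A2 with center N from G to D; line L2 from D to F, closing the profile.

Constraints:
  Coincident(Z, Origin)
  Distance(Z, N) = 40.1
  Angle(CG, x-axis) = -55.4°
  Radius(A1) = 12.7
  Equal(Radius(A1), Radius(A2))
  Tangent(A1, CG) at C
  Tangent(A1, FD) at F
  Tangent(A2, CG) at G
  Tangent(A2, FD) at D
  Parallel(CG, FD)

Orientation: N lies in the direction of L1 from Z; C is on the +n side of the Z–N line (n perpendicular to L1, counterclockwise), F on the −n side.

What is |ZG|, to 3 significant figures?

42.1

The slot axis is L1's direction at -55.4°, so u = (cos -55.4°, sin -55.4°) = (0.568, -0.823) and n = (−sin -55.4°, cos -55.4°) = (0.823, 0.568). Z is at the origin and N lies 40.1 along u from Z, so N = 40.1·u = (22.8, -33.0). Tangency of A1 to both parallel lines with radius 12.7 puts C and F at Z ± 12.7·n: C = (10.5, 7.21), F = (-10.5, -7.21). Equal radii place G and D the same way about N: G = N + 12.7·n = (33.2, -25.8), D = N − 12.7·n = (12.3, -40.2). Then |ZG| = |G − Z| = 42.1.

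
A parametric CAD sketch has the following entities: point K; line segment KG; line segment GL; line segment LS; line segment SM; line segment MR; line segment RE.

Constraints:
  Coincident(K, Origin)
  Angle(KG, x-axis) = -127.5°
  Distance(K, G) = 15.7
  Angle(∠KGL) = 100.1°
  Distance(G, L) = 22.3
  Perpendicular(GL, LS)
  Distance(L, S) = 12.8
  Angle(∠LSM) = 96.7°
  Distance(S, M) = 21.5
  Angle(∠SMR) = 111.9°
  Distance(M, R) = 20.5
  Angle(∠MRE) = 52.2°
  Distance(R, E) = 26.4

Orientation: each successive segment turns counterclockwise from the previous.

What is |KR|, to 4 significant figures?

19.15

K is at the origin; KG runs at -127.5° with length 15.7, so G = (-9.558, -12.46). ∠KGL = 100.1° gives GL at -47.60° from the x-axis; with |GL| = 22.3, L = (5.479, -28.92). GL ⟂ LS, so LS runs at 42.40°; with |LS| = 12.8, S = (14.93, -20.29). ∠LSM = 96.7° gives SM at 125.7° from the x-axis; with |SM| = 21.5, M = (2.385, -2.832). ∠SMR = 111.9° gives MR at -166.2° from the x-axis; with |MR| = 20.5, R = (-17.52, -7.722). Then |KR| = |R − K| = 19.15.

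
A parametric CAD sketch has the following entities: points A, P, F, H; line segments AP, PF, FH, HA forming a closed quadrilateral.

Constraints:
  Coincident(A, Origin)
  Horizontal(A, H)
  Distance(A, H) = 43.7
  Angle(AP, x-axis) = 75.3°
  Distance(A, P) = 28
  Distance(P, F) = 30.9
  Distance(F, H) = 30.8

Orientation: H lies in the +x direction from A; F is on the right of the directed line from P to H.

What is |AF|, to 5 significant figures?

13.465

A is at the origin; A and H share the same y with |AH| = 43.7 and H in +x, so H = (43.7, 0). AP runs at 75.3° with |AP| = 28.0, so P = (7.1052, 27.083). F is determined by |PF| = 30.9 and |FH| = 30.8 together: it lies at the intersection of circle(P, 30.9) and circle(H, 30.8). With |PH| = 45.527, the foot of the radical line on PH is 22.831 from P and the perpendicular offset is √(30.9² − 22.831²) = 20.822. Taking the right-of-PH solution: F = (13.070, -3.2353).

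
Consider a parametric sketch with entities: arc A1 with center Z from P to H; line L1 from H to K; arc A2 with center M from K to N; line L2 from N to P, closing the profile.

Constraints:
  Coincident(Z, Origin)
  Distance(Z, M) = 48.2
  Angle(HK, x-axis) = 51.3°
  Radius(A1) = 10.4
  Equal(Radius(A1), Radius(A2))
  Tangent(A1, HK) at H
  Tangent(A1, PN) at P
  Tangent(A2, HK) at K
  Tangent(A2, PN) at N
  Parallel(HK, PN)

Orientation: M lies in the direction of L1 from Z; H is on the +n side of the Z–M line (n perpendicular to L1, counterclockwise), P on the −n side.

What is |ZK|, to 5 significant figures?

49.309

The slot axis is L1's direction at 51.3°, so u = (cos 51.3°, sin 51.3°) = (0.62524, 0.78043) and n = (−sin 51.3°, cos 51.3°) = (-0.78043, 0.62524). Z is at the origin and M lies 48.2 along u from Z, so M = 48.2·u = (30.137, 37.617). Tangency of A1 to both parallel lines with radius 10.4 puts H and P at Z ± 10.4·n: H = (-8.1165, 6.5025), P = (8.1165, -6.5025). Equal radii place K and N the same way about M: K = M + 10.4·n = (22.020, 44.119), N = M − 10.4·n = (38.253, 31.114). Then |ZK| = |K − Z| = 49.309.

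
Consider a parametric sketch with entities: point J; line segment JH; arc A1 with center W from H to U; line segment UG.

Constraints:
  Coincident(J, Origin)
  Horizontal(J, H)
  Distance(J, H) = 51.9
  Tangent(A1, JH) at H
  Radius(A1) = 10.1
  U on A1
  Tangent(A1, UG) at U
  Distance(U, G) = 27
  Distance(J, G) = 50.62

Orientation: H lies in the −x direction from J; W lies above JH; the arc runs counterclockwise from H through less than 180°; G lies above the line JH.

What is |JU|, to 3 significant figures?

42.8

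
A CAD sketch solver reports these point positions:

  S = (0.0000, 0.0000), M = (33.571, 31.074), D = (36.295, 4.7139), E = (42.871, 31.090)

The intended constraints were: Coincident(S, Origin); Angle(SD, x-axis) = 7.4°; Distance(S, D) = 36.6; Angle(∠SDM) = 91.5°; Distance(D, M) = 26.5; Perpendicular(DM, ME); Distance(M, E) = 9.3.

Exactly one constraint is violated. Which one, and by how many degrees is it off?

Perpendicular(DM, ME) — off by 5.80°.

S = (0.00, 0.00) ✓; SD at 7.400° ✓; |SD| = 36.60 ✓; ∠SDM = 91.50° ✓; |DM| = 26.50 ✓; ∠(DM, ME) = 95.80° ✗; |ME| = 9.300 ✓.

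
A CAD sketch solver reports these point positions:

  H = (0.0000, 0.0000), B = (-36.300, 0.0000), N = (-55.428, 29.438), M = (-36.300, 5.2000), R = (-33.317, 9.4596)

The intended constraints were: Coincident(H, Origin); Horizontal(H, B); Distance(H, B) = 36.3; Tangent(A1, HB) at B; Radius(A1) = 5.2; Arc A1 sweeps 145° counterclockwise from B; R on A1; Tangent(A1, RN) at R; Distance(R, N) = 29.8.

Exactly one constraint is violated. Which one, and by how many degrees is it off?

Tangent(A1, RN) at R — off by 7.10°.

H = (0.00, 0.00) ✓; H.y = 0.00, B.y = 0.00 ✓; |HB| = 36.30 ✓; ∠(MB, BH) = 90.00° ✓; |MB| = 5.200 ✓; bearing(M→R) − bearing(M→B) = 145.0° ✓; |MR| = 5.200 ✓; ∠(MR, RN) = 97.10° ✗; |RN| = 29.80 ✓.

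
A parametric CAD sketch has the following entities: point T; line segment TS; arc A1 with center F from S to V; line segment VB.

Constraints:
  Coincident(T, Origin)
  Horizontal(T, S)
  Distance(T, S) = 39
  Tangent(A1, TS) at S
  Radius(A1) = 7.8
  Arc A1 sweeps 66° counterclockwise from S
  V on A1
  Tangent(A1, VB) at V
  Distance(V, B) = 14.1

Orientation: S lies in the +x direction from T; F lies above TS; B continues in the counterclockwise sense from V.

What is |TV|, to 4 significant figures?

46.36

A1 meets TS tangentially, so FS is at right angles to TS, so F = S + (0, 7.8) = (39.00, 7.800). On A1, S sits at bearing -90° from F; a 66° counterclockwise sweep puts V at bearing -24°, so V = F + 7.8·(cos -24°, sin -24°) = (46.13, 4.627). Then |TV| = |V − T| = 46.36.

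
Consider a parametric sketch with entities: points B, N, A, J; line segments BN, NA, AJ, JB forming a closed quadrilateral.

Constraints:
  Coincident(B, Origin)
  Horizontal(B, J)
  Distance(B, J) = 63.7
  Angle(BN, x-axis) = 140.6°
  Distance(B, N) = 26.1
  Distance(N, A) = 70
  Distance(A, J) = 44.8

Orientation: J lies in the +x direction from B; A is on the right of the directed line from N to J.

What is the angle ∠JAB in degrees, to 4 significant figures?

91.71°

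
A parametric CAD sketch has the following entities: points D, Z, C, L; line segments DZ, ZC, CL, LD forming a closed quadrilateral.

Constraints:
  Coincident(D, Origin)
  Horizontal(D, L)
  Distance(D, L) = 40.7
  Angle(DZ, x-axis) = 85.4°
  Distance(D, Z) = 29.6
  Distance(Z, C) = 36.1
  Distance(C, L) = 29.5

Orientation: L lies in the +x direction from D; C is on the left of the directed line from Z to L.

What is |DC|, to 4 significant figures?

48.43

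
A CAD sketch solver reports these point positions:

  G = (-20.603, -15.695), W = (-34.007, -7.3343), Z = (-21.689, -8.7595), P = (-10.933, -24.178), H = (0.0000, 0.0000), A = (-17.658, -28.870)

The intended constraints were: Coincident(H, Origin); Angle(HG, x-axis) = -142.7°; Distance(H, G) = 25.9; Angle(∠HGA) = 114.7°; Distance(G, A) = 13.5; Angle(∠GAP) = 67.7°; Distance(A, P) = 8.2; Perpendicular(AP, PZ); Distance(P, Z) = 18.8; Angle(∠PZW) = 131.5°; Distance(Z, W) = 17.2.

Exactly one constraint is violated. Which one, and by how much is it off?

Distance(Z, W) = 17.2 — off by 4.80.

H = (0.00, 0.00) ✓; HG at -142.7° ✓; |HG| = 25.90 ✓; ∠HGA = 114.7° ✓; |GA| = 13.50 ✓; ∠GAP = 67.70° ✓; |AP| = 8.200 ✓; ∠(AP, PZ) = 90.00° ✓; |PZ| = 18.80 ✓; ∠PZW = 131.5° ✓; |ZW| = 12.40 ✗.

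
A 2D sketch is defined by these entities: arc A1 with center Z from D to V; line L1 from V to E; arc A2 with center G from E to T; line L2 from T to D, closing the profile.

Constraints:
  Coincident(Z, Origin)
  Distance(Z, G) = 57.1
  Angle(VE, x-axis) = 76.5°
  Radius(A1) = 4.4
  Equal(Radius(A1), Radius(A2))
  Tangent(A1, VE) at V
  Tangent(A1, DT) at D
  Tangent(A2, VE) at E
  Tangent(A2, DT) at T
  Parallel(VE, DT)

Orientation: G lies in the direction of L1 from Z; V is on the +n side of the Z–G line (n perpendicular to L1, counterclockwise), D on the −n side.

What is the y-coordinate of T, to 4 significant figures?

54.50

The slot axis is L1's direction at 76.5°, so u = (cos 76.5°, sin 76.5°) = (0.2334, 0.9724) and n = (−sin 76.5°, cos 76.5°) = (-0.9724, 0.2334). Z is at the origin and G lies 57.1 along u from Z, so G = 57.1·u = (13.33, 55.52). Tangency of A1 to both parallel lines with radius 4.4 puts V and D at Z ± 4.4·n: V = (-4.278, 1.027), D = (4.278, -1.027). Equal radii place E and T the same way about G: E = G + 4.4·n = (9.051, 56.55), T = G − 4.4·n = (17.61, 54.50). So T.y = 54.50.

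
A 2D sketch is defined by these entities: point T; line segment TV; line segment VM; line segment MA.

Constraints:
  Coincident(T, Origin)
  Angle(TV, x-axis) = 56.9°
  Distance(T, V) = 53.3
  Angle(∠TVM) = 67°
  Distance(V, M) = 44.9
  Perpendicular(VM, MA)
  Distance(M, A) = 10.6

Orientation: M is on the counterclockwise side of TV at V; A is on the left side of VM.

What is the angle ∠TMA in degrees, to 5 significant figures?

26.136°

T is at the origin; TV runs at 56.9° with length 53.3, so V = 53.3·(cos 56.9°, sin 56.9°) = (29.107, 44.650). ∠TVM = 67.0°, so VM runs at 56.9° + (180° − 67.0°) = 169.90° from the x-axis; with |VM| = 44.9, M = V + 44.9·(cos 169.90°, sin 169.90°) = (-15.097, 52.524). VM is perpendicular to MA; with |MA| = 10.6 on the left of VM, A = M + 10.6·(-0.17537, -0.98450) = (-16.956, 42.089). Then cos ∠TMA = MT·MA / (|MT||MA|), giving 26.136°.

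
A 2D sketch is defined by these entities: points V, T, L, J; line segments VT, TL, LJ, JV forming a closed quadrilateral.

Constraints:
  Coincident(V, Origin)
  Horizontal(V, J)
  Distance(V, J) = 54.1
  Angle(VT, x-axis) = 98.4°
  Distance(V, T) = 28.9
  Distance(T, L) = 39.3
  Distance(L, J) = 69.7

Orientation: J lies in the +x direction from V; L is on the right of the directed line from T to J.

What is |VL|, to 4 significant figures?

17.59

Checks: |TL| = 39.30 ✓; |LJ| = 69.70 ✓.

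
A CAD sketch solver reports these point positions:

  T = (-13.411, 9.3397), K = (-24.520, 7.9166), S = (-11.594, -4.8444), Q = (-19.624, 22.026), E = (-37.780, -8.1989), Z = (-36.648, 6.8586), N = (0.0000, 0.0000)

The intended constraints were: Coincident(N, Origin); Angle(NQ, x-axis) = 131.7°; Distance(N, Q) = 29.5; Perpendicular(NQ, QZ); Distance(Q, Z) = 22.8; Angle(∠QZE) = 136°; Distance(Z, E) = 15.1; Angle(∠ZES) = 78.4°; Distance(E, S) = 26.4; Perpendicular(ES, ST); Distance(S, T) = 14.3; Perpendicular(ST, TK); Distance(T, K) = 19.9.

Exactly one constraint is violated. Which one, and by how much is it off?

Distance(T, K) = 19.9 — off by 8.70.

N = (0.00, 0.00) ✓; NQ at 131.7° ✓; |NQ| = 29.50 ✓; ∠(NQ, QZ) = 90.00° ✓; |QZ| = 22.80 ✓; ∠QZE = 136.0° ✓; |ZE| = 15.10 ✓; ∠ZES = 78.40° ✓; |ES| = 26.40 ✓; ∠(ES, ST) = 90.00° ✓; |ST| = 14.30 ✓; ∠(ST, TK) = 90.00° ✓; |TK| = 11.20 ✗.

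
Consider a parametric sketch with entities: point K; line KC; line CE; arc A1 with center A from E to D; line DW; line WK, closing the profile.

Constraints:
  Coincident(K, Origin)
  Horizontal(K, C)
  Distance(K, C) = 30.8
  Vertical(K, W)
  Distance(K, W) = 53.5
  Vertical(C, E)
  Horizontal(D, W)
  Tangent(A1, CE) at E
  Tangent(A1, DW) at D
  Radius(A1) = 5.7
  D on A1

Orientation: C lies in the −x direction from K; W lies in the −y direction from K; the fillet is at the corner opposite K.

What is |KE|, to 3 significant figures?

56.9

K is at the origin; K and C share the same y with |KC| = 30.8 and C on the −x side, so C = (-30.8, 0.00). K and W share the same x with |KW| = 53.5 and W on the −y side, so W = (0.00, -53.5). The virtual corner opposite K is at (-30.8, -53.5). A1 meets CE tangentially, so AE is at right angles to CE and since A1 is tangent to DW there, AD ⟂ DW, with radius 5.7, so the center A sits 5.7 in from both sides at A = (-25.1, -47.8). That places the tangent points at E = (-30.8, -47.8) on CE and D = (-25.1, -53.5) on DW. Then |KE| = |E − K| = 56.9.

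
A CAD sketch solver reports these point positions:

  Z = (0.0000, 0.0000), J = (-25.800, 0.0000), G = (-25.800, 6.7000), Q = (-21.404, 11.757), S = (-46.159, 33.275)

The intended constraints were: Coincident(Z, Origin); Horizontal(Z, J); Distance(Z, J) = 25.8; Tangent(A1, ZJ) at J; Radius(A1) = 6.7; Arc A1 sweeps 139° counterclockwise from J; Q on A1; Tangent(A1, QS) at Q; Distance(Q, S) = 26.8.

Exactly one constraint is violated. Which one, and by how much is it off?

Distance(Q, S) = 26.8 — off by 6.00.

Z = (0.00, 0.00) ✓; Z.y = 0.00, J.y = 0.00 ✓; |ZJ| = 25.80 ✓; ∠(GJ, JZ) = 90.00° ✓; |GJ| = 6.700 ✓; bearing(G→Q) − bearing(G→J) = 139.0° ✓; |GQ| = 6.701 ✓; ∠(GQ, QS) = 90.00° ✓; |QS| = 32.80 ✗.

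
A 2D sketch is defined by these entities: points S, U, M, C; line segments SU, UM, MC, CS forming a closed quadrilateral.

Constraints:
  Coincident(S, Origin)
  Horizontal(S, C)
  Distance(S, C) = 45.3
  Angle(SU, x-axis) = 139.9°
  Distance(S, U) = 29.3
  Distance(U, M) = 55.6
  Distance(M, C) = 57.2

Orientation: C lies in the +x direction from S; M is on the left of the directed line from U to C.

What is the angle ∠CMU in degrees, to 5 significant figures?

77.081°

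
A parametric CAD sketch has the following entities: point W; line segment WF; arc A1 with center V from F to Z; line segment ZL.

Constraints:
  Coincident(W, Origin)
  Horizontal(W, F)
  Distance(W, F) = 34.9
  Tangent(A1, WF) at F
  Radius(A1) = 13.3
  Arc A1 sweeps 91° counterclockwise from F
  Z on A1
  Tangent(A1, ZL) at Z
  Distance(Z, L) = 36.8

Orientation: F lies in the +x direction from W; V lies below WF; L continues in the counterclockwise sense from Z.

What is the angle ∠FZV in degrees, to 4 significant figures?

44.50°

W is at the origin; WF is horizontal with |WF| = 34.9 and F on the +x side, so F = (34.90, 0.000). A1 meets WF tangentially, so VF is at right angles to WF, so V = F + (0, -13.3) = (34.90, -13.30). On A1, F sits at bearing 90° from V; a 91° counterclockwise sweep puts Z at bearing 181°, so Z = V + 13.3·(cos 181°, sin 181°) = (21.60, -13.53). Then cos ∠FZV = ZF·ZV / (|ZF||ZV|), giving 44.50°.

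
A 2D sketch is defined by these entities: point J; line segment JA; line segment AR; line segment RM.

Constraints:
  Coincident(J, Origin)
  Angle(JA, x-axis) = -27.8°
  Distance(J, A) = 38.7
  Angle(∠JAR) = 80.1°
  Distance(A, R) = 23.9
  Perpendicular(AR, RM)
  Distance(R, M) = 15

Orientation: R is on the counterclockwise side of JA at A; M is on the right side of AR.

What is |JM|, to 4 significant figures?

55.85

J is at the origin; JA runs at -27.8° with length 38.7, so A = 38.7·(cos -27.8°, sin -27.8°) = (34.23, -18.05). ∠JAR = 80.1°, so AR runs at -27.8° + (180° − 80.1°) = 72.10° from the x-axis; with |AR| = 23.9, R = A + 23.9·(cos 72.10°, sin 72.10°) = (41.58, 4.694). The perpendicularity gives RM at right angles to AR; with |RM| = 15.0 on the right of AR, M = R + 15.0·(0.9516, -0.3074) = (55.85, 0.08359). Then |JM| = |M − J| = 55.85.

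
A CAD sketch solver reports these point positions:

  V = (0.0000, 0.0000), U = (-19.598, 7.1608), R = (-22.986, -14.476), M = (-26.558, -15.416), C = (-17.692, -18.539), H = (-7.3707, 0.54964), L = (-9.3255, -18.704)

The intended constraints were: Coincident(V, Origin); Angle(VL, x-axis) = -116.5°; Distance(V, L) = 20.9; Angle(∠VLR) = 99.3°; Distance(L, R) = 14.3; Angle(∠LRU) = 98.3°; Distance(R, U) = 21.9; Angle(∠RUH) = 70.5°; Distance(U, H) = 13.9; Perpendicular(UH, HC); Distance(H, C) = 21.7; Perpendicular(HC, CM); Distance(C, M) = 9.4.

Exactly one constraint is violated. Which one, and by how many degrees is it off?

Perpendicular(HC, CM) — off by 9.00°.

V = (0.00, 0.00) ✓; VL at -116.5° ✓; |VL| = 20.90 ✓; ∠VLR = 99.30° ✓; |LR| = 14.30 ✓; ∠LRU = 98.30° ✓; |RU| = 21.90 ✓; ∠RUH = 70.50° ✓; |UH| = 13.90 ✓; ∠(UH, HC) = 90.00° ✓; |HC| = 21.70 ✓; ∠(HC, CM) = 81.00° ✗; |CM| = 9.400 ✓.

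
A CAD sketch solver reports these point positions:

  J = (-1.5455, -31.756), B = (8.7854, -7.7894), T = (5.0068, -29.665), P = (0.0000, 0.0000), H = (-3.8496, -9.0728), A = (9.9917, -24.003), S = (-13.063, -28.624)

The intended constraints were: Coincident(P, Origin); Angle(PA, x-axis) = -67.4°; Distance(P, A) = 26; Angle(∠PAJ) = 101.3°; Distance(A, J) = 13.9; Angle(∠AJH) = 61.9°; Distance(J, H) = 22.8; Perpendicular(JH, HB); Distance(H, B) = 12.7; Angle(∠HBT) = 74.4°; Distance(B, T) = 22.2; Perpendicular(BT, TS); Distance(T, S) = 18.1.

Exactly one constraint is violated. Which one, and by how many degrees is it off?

Perpendicular(BT, TS) — off by 6.50°.

P = (0.00, 0.00) ✓; PA at -67.40° ✓; |PA| = 26.00 ✓; ∠PAJ = 101.3° ✓; |AJ| = 13.90 ✓; ∠AJH = 61.90° ✓; |JH| = 22.80 ✓; ∠(JH, HB) = 90.00° ✓; |HB| = 12.70 ✓; ∠HBT = 74.40° ✓; |BT| = 22.20 ✓; ∠(BT, TS) = 83.50° ✗; |TS| = 18.10 ✓.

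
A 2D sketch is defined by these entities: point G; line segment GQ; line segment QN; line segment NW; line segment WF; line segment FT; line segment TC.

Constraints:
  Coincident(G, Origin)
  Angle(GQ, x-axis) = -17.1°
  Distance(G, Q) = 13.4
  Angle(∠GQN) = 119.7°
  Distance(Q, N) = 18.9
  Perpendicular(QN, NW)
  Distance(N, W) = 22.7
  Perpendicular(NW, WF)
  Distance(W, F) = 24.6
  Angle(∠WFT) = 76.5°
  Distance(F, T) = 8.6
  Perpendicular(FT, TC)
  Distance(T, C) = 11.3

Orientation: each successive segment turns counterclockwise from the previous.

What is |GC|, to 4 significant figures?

14.92

∠WFT = 76.5° gives FT at -33.30° from the x-axis; with |FT| = 8.6, T = (0.3012, 3.984). FT is perpendicular to TC, so TC runs at 56.70°; with |TC| = 11.3, C = (6.505, 13.43). Then |GC| = |C − G| = 14.92.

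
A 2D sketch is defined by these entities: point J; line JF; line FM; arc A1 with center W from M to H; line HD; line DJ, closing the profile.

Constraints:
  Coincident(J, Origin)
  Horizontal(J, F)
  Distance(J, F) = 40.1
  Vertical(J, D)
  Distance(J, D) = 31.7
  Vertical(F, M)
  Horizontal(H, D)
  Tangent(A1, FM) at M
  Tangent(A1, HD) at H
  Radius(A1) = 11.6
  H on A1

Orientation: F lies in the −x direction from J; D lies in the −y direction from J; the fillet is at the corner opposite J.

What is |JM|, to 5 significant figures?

44.856

J is at the origin; JF is horizontal with |JF| = 40.1 and F on the −x side, so F = (-40.100, 0.0000). JD is vertical with |JD| = 31.7 and D on the −y side, so D = (0.0000, -31.700). The virtual corner opposite J is at (-40.100, -31.700). The tangent condition forces WM to be normal to FM and A1 meets HD tangentially, so WH is at right angles to HD, with radius 11.6, so the center W sits 11.6 in from both sides at W = (-28.500, -20.100). That places the tangent points at M = (-40.100, -20.100) on FM and H = (-28.500, -31.700) on HD. Then |JM| = |M − J| = 44.856.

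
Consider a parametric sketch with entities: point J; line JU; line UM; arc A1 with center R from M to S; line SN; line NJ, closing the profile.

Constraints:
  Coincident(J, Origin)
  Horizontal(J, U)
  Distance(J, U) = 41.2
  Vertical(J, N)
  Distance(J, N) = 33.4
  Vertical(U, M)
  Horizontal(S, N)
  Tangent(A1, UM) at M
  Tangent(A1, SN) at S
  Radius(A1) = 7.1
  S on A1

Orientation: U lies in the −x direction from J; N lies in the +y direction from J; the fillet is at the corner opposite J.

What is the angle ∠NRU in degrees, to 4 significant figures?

116.9°

J is at the origin; JU is horizontal with |JU| = 41.2 and U on the −x side, so U = (-41.20, 0.000). JN is vertical with |JN| = 33.4 and N on the +y side, so N = (0.000, 33.40). The virtual corner opposite J is at (-41.20, 33.40). Tangency of A1 to UM means the radius RM is perpendicular to UM and since A1 is tangent to SN there, RS ⟂ SN, with radius 7.1, so the center R sits 7.1 in from both sides at R = (-34.10, 26.30). Then cos ∠NRU = RN·RU / (|RN||RU|), giving 116.9°.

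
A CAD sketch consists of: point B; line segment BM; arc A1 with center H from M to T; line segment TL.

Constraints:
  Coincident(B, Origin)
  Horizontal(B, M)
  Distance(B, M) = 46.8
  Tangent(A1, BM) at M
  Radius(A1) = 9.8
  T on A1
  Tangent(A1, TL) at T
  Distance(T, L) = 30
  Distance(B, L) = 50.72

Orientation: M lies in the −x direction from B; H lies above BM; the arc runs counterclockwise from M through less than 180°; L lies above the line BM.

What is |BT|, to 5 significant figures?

38.053

Checks: ∠(HM, MB) = 90.00° ✓; |HT| = 9.800 ✓; ∠(HT, TL) = 90.00° ✓; |TL| = 30.00 ✓; |BL| = 50.72 ✓.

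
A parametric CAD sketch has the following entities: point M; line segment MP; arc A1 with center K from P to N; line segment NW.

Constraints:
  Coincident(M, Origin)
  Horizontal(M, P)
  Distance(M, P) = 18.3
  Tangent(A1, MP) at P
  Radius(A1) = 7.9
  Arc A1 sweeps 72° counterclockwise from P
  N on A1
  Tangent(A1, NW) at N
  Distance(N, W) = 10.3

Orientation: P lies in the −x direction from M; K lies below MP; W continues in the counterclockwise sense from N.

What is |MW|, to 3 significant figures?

32.8

M is at the origin; M and P share the same y with |MP| = 18.3 and P on the −x side, so P = (-18.3, 0.00). Since A1 is tangent to MP there, KP ⟂ MP, so K = P + (0, -7.9) = (-18.3, -7.90). On A1, P sits at bearing 90° from K; a 72° counterclockwise sweep puts N at bearing 162°, so N = K + 7.9·(cos 162°, sin 162°) = (-25.8, -5.46). The tangent condition forces KN to be normal to NW, so NW runs along (−sin 162°, cos 162°); with |NW| = 10.3, W = (-29.0, -15.3). Then |MW| = |W − M| = 32.8.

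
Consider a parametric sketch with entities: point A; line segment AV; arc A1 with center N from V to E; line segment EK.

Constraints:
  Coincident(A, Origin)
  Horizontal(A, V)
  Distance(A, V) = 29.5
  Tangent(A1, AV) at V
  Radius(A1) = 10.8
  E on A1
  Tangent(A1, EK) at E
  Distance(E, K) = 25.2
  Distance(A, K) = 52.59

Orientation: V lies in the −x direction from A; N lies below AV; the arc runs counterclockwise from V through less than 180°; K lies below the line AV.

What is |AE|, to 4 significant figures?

42.00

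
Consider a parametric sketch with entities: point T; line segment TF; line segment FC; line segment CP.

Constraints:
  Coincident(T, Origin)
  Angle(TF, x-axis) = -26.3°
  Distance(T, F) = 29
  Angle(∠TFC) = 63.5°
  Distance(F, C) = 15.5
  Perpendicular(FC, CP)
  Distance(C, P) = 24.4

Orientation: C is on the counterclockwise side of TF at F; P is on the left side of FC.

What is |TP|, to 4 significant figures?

2.995

T is at the origin; TF runs at -26.3° with length 29.0, so F = 29.0·(cos -26.3°, sin -26.3°) = (26.00, -12.85). ∠TFC = 63.5°, so FC runs at -26.3° + (180° − 63.5°) = 90.20° from the x-axis; with |FC| = 15.5, C = F + 15.5·(cos 90.20°, sin 90.20°) = (25.94, 2.651). The perpendicularity gives CP at right angles to FC; with |CP| = 24.4 on the left of FC, P = C + 24.4·(-1.000, -0.003491) = (1.544, 2.566). Then |TP| = |P − T| = 2.995.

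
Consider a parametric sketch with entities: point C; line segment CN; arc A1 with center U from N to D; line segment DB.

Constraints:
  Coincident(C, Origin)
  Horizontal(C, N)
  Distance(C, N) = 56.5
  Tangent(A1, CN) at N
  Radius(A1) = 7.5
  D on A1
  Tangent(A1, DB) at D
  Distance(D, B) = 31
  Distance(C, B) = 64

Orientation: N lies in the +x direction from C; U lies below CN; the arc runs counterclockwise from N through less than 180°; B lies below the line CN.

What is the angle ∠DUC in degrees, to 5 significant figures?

10.924°

C is at the origin; CN is horizontal with |CN| = 56.5 and N on the +x side, so N = (56.500, 0.0000). A1 meets CN tangentially, so UN is at right angles to CN, so U = N + (0, -7.5) = (56.500, -7.5000). Since UD ⟂ DB (tangency), |UB| = √(7.5² + 31.0²) = 31.894 regardless of where D sits on A1. So B lies on both circle(C, 64.0) and circle(U, 31.894); the below-CN intersection is B = (50.831, -38.887). D is the foot of the tangent from B: D = (49.013, -7.9400).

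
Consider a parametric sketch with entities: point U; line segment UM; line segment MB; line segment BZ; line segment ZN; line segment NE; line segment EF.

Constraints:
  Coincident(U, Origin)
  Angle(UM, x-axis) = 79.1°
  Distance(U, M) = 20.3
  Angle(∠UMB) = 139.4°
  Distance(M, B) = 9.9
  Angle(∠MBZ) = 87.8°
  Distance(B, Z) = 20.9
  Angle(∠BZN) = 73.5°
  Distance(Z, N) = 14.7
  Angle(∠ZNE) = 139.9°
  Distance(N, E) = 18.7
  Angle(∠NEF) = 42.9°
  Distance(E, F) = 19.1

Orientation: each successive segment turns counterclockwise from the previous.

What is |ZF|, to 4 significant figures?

16.34

U is at the origin; UM runs at 79.1° with length 20.3, so M = (3.839, 19.93). ∠UMB = 139.4° gives MB at 119.7° from the x-axis; with |MB| = 9.9, B = (-1.066, 28.53). ∠MBZ = 87.8° gives BZ at -148.1° from the x-axis; with |BZ| = 20.9, Z = (-18.81, 17.49). ∠BZN = 73.5° gives ZN at -41.60° from the x-axis; with |ZN| = 14.7, N = (-7.817, 7.729). ∠ZNE = 139.9° gives NE at -1.500° from the x-axis; with |NE| = 18.7, E = (10.88, 7.240). ∠NEF = 42.9° gives EF at 135.6° from the x-axis; with |EF| = 19.1, F = (-2.770, 20.60). Then |ZF| = |F − Z| = 16.34.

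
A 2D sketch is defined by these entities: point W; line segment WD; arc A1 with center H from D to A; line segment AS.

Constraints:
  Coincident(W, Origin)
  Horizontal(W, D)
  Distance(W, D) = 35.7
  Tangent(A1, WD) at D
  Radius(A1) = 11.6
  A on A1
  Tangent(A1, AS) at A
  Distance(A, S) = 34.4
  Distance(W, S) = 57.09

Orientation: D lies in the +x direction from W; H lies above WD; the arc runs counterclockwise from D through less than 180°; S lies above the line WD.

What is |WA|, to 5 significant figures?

49.064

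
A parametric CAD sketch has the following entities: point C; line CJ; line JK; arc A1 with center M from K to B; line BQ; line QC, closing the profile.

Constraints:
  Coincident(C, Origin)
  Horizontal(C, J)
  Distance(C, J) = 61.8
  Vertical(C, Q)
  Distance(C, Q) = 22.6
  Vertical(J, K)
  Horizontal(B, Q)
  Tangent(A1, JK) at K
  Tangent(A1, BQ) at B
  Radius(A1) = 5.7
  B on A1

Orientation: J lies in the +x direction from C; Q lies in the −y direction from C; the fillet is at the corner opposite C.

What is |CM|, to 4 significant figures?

58.59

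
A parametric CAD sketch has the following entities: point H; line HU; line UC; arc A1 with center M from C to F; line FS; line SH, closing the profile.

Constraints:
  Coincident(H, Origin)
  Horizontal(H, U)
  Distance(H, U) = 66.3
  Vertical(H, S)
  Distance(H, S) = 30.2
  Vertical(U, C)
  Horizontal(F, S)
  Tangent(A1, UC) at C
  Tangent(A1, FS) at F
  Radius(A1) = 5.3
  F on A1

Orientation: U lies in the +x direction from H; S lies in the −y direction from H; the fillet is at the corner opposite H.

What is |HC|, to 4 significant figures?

70.82

The virtual corner opposite H is at (66.30, -30.20). A1 meets UC tangentially, so MC is at right angles to UC and since A1 is tangent to FS there, MF ⟂ FS, with radius 5.3, so the center M sits 5.3 in from both sides at M = (61.00, -24.90). That places the tangent points at C = (66.30, -24.90) on UC and F = (61.00, -30.20) on FS. Then |HC| = |C − H| = 70.82.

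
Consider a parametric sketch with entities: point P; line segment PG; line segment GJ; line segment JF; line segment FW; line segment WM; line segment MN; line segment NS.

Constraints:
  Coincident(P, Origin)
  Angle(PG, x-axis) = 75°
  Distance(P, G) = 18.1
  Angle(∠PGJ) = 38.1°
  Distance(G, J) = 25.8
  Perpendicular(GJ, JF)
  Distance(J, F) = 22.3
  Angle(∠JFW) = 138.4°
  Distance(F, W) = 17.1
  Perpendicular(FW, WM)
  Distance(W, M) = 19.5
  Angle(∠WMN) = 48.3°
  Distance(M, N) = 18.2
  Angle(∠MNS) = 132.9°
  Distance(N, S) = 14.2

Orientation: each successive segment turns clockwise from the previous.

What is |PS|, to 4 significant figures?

23.16

P is at the origin; PG runs at 75.0° with length 18.1, so G = (4.685, 17.48). ∠PGJ = 38.1° gives GJ at -66.90° from the x-axis; with |GJ| = 25.8, J = (14.81, -6.248). GJ ⟂ JF, so JF runs at -156.9°; with |JF| = 22.3, F = (-5.705, -15.00). ∠JFW = 138.4° gives FW at 161.5° from the x-axis; with |FW| = 17.1, W = (-21.92, -9.571). The perpendicularity gives WM at right angles to FW, so WM runs at 71.50°; with |WM| = 19.5, M = (-15.73, 8.921). ∠WMN = 48.3° gives MN at -60.20° from the x-axis; with |MN| = 18.2, N = (-6.689, -6.872). ∠MNS = 132.9° gives NS at -107.3° from the x-axis; with |NS| = 14.2, S = (-10.91, -20.43). Then |PS| = |S − P| = 23.16.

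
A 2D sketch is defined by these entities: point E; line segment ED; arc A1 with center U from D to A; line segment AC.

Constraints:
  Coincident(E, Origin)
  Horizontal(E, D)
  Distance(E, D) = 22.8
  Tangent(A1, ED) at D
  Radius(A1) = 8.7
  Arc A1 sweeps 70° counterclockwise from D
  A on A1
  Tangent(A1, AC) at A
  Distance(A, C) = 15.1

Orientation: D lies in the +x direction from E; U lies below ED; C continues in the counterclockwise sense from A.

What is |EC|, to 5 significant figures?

22.047

E is at the origin; E and D share the same y with |ED| = 22.8 and D on the +x side, so D = (22.800, 0.0000). The tangent condition forces UD to be normal to ED, so U = D + (0, -8.7) = (22.800, -8.7000). On A1, D sits at bearing 90° from U; a 70° counterclockwise sweep puts A at bearing 160°, so A = U + 8.7·(cos 160°, sin 160°) = (14.625, -5.7244). Tangency of A1 to AC means the radius UA is perpendicular to AC, so AC runs along (−sin 160°, cos 160°); with |AC| = 15.1, C = (9.4602, -19.914). Then |EC| = |C − E| = 22.047.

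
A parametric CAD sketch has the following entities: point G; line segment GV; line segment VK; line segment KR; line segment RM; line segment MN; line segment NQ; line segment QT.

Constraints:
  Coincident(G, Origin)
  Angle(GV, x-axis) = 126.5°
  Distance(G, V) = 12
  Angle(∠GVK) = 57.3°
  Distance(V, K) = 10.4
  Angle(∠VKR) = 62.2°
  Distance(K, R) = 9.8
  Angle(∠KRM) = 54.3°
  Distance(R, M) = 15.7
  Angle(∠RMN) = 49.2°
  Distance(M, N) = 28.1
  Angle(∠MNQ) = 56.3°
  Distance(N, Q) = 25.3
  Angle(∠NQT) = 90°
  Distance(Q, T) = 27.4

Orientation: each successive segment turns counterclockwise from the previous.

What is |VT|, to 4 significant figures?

11.24

∠MNQ = 56.3° gives NQ at 27.20° from the x-axis; with |NQ| = 25.3, Q = (7.570, -3.698). ∠NQT = 90.0° gives QT at 117.2° from the x-axis; with |QT| = 27.4, T = (-4.954, 20.67). Then |VT| = |T − V| = 11.24.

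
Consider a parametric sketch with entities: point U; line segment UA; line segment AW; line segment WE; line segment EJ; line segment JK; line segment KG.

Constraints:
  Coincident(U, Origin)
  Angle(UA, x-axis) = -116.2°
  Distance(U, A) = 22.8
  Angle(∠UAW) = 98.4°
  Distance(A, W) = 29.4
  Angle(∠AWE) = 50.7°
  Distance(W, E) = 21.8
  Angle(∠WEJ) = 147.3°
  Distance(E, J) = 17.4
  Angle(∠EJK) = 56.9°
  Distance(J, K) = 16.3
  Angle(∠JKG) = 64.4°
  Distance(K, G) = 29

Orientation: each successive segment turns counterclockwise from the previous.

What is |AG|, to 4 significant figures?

35.85

U is at the origin; UA runs at -116.2° with length 22.8, so A = (-10.07, -20.46). ∠UAW = 98.4° gives AW at -34.60° from the x-axis; with |AW| = 29.4, W = (14.13, -37.15). ∠AWE = 50.7° gives WE at 94.70° from the x-axis; with |WE| = 21.8, E = (12.35, -15.43). ∠WEJ = 147.3° gives EJ at 127.4° from the x-axis; with |EJ| = 17.4, J = (1.779, -1.603). ∠EJK = 56.9° gives JK at -109.5° from the x-axis; with |JK| = 16.3, K = (-3.662, -16.97). ∠JKG = 64.4° gives KG at 6.100° from the x-axis; with |KG| = 29.0, G = (25.17, -13.89). Then |AG| = |G − A| = 35.85.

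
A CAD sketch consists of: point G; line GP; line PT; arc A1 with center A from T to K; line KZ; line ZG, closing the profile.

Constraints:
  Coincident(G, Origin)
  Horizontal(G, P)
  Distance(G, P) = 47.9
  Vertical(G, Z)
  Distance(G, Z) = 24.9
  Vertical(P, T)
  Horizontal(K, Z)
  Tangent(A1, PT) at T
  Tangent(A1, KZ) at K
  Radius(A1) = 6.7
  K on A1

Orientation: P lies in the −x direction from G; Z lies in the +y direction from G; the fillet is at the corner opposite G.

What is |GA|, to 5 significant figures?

45.041

G and Z share the same x with |GZ| = 24.9 and Z on the +y side, so Z = (0.0000, 24.900). The virtual corner opposite G is at (-47.900, 24.900). The tangent condition forces AT to be normal to PT and tangency of A1 to KZ means the radius AK is perpendicular to KZ, with radius 6.7, so the center A sits 6.7 in from both sides at A = (-41.200, 18.200). Then |GA| = |A − G| = 45.041.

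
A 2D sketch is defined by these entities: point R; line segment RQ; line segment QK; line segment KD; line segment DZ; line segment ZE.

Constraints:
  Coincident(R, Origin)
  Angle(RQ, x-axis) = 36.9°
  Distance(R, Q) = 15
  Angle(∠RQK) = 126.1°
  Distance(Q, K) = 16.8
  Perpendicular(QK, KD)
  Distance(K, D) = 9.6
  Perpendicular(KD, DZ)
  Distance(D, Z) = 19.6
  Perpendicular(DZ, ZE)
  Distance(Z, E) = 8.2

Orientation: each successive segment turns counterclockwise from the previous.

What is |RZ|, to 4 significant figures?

6.543

QK ⟂ KD, so KD runs at -179.2°; with |KD| = 9.6, D = (2.162, 25.67). The perpendicularity gives DZ at right angles to KD, so DZ runs at -89.20°; with |DZ| = 19.6, Z = (2.435, 6.073). Then |RZ| = |Z − R| = 6.543.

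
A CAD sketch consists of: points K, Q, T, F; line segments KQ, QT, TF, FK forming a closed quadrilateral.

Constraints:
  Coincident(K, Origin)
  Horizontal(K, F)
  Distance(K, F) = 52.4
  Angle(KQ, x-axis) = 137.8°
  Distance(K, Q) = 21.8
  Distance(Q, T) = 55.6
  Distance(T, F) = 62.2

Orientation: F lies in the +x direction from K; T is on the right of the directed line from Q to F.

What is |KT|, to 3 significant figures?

37.7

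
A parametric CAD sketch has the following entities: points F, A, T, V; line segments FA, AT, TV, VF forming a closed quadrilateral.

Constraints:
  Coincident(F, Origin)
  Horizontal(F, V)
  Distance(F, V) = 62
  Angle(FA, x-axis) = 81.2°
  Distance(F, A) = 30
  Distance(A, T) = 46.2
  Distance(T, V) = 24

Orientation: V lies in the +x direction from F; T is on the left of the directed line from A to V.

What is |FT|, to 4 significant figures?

54.06

Checks: |AT| = 46.20 ✓; |TV| = 24.00 ✓.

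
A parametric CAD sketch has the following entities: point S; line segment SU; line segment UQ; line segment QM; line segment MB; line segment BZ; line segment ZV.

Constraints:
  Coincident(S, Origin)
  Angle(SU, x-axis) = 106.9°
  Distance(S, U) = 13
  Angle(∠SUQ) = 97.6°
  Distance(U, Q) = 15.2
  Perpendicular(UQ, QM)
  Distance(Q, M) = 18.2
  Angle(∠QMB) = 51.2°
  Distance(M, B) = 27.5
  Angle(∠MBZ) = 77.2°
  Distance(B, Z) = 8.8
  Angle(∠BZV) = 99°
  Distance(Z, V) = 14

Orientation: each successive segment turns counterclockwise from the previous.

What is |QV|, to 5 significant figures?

6.5329

S is at the origin; SU runs at 106.9° with length 13.0, so U = (-3.7791, 12.439). ∠SUQ = 97.6° gives UQ at -170.70° from the x-axis; with |UQ| = 15.2, Q = (-18.779, 9.9822). UQ ⟂ QM, so QM runs at -80.700°; with |QM| = 18.2, M = (-15.838, -7.9786). ∠QMB = 51.2° gives MB at 48.100° from the x-axis; with |MB| = 27.5, B = (2.5272, 12.490). ∠MBZ = 77.2° gives BZ at 150.90° from the x-axis; with |BZ| = 8.8, Z = (-5.1619, 16.770). ∠BZV = 99.0° gives ZV at -128.10° from the x-axis; with |ZV| = 14.0, V = (-13.800, 5.7527). Then |QV| = |V − Q| = 6.5329.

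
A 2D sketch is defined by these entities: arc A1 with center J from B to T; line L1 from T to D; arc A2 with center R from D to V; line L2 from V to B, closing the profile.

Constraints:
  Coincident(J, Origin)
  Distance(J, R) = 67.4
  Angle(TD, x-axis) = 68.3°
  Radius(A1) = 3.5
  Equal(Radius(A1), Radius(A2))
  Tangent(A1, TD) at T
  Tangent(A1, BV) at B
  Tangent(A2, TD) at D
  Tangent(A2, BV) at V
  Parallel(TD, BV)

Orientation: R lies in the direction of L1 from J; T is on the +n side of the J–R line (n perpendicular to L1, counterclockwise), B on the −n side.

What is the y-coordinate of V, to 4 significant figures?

61.33

The slot axis is L1's direction at 68.3°, so u = (cos 68.3°, sin 68.3°) = (0.3697, 0.9291) and n = (−sin 68.3°, cos 68.3°) = (-0.9291, 0.3697). J is at the origin and R lies 67.4 along u from J, so R = 67.4·u = (24.92, 62.62). Tangency of A1 to both parallel lines with radius 3.5 puts T and B at J ± 3.5·n: T = (-3.252, 1.294), B = (3.252, -1.294). Equal radii place D and V the same way about R: D = R + 3.5·n = (21.67, 63.92), V = R − 3.5·n = (28.17, 61.33). So V.y = 61.33.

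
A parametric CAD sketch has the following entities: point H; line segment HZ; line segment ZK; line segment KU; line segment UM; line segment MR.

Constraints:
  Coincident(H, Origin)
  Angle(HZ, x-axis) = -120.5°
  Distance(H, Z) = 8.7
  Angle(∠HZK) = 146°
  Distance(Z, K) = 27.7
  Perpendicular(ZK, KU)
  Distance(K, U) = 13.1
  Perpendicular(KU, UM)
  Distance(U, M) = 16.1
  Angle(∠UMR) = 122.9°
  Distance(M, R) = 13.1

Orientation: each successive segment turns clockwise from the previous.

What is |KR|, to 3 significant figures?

23.3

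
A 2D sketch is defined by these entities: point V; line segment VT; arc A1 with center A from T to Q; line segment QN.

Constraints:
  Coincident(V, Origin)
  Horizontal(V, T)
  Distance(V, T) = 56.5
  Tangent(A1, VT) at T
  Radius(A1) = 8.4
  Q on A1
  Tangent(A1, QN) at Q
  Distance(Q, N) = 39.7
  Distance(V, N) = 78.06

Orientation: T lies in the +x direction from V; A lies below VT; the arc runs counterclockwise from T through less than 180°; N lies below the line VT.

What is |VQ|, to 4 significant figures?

49.76

V is at the origin; V and T share the same y with |VT| = 56.5 and T on the +x side, so T = (56.50, 0.000). Since A1 is tangent to VT there, AT ⟂ VT, so A = T + (0, -8.4) = (56.50, -8.400). Since AQ ⟂ QN (tangency), |AN| = √(8.4² + 39.7²) = 40.58 regardless of where Q sits on A1. So N lies on both circle(V, 78.06) and circle(A, 40.58); the below-VT intersection is N = (60.98, -48.73). Q is the foot of the tangent from N: Q = (48.52, -11.04).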